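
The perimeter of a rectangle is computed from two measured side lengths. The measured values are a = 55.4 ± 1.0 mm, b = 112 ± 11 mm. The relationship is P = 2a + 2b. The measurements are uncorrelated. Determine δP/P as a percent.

6.60%

Sums and differences: (δP)² = Σ (cᵢ δxᵢ)².
  (2·δa)² = 4.00;  (2·δb)² = 484
δP = √(488) = 22.1 mm
P = 335 mm, so δP/P = 22.1/335 = 0.0660.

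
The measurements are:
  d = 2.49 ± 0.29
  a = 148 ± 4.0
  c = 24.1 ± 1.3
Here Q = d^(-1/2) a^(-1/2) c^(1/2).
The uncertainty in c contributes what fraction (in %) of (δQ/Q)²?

(δQ/Q)² = (−½·δd/d)² + (−½·δa/a)² + (½·δc/c)²
  d term: (-0.5×0.116)² = 0.00339
  a term: (-0.5×0.0270)² = 0.000183
  c term: (0.5×0.0539)² = 0.000727
Total = 0.00430. Share from c = 0.000727/0.00430 = 0.169.

16.9%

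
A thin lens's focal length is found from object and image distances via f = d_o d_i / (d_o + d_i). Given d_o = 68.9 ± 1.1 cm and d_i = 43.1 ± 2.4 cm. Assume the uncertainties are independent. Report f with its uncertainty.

∂f/∂d_o = (d_i/(d_o+d_i))² = 0.148;  ∂f/∂d_i = (d_o/(d_o+d_i))² = 0.378
δf = √((∂f/∂d_o · δd_o)² + (∂f/∂d_i · δd_i)²) = √(0.0265 + 0.825) = 0.923 cm
f = 26.5 cm.

26.5 ± 0.923 cm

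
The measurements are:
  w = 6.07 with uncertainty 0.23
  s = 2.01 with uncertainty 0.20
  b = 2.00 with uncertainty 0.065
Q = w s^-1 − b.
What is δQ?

0.328

Let p = w·s^-1 = 3.02. δp/p = √((1·δw/w)² + (-1·δs/s)²) = √(0.00144 + 0.00990) = 0.106, so δp = 0.322.
Q = p − b: δQ = √(δp² + δb²) = √(0.103 + 0.00423) = 0.328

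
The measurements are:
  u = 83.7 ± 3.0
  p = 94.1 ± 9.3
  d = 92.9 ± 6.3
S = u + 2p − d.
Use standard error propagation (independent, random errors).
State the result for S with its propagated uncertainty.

179 ± 19.9

For a sum/difference, combine absolute errors in quadrature:
  (δu)² = 9.00;  (2·δp)² = 346;  (δd)² = 39.7
δS = √(395) = 19.9
S = 179.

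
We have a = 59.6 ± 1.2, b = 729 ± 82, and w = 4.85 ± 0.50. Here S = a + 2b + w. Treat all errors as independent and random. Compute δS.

Sums and differences: (δS)² = Σ (cᵢ δxᵢ)².
  (δa)² = 1.44;  (2·δb)² = 26900;  (δw)² = 0.250
δS = √(26900) = 164

164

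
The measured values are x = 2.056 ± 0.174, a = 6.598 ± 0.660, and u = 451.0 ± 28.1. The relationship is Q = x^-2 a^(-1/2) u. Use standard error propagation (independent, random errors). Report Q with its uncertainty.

Products/powers → add relative errors in quadrature, weighted by exponent:
  (-2·δx/x)² = (-2×0.0846)² = 0.0286;  (−½·δa/a)² = (-0.5×0.100)² = 0.00250;  (1·δu/u)² = (1×0.0623)² = 0.00388
δQ/Q = √(0.0350) = 0.187
Q = 41.54, so δQ = 0.187 × 41.54 = 7.77.

41.54 ± 7.77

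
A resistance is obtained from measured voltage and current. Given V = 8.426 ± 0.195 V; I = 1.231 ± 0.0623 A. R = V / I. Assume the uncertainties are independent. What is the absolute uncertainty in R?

0.381 Ω

For a monomial R ∝ V, I^-1, fractional errors add in quadrature:
  (1·δV/V)² = (1×0.0231)² = 0.000536;  (-1·δI/I)² = (-1×0.0506)² = 0.00256
δR/R = √(0.00310) = 0.0556
R = 6.845 Ω, so δR = 0.0556 × 6.845 = 0.381 Ω.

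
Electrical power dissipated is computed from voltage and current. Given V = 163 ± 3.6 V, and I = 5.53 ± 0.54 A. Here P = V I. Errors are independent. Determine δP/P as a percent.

10.0%

Since P is a product/quotient, work with relative uncertainties:
  (1·δV/V)² = (1×0.0221)² = 0.000488;  (1·δI/I)² = (1×0.0976)² = 0.00954
δP/P = √(0.0100) = 0.100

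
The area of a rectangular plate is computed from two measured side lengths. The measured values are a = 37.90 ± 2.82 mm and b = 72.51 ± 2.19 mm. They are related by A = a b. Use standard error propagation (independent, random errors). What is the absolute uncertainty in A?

221 mm^2

A is a product of powers, so relative uncertainties combine in quadrature:
  (1·δa/a)² = (1×0.0744)² = 0.00554;  (1·δb/b)² = (1×0.0302)² = 0.000912
δA/A = √(0.00645) = 0.0803
A = 2748 mm^2, so δA = 0.0803 × 2748 = 221 mm^2.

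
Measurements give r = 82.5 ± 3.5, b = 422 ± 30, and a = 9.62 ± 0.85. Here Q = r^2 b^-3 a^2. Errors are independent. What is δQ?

0.00243

Q is a product of powers, so relative uncertainties combine in quadrature:
  (2·δr/r)² = (2×0.0424)² = 0.00720;  (-3·δb/b)² = (-3×0.0711)² = 0.0455;  (2·δa/a)² = (2×0.0884)² = 0.0312
δQ/Q = √(0.0839) = 0.290
Q = 0.00838, so δQ = 0.290 × 0.00838 = 0.00243.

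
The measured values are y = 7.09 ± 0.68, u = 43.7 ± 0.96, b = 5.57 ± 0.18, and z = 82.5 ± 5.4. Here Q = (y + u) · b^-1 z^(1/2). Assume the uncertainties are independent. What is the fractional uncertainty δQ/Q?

0.0515

Let w = y + u = 50.8. δw = √(δy² + δu²) = √(0.462 + 0.922) = 1.18, so δw/w = 0.0232.
Q is then a monomial in w, b, z:
δQ/Q = √((δw/w)² + (-1·δb/b)² + (½·δz/z)²) = √(0.000537 + 0.00104 + 0.00107) = 0.0515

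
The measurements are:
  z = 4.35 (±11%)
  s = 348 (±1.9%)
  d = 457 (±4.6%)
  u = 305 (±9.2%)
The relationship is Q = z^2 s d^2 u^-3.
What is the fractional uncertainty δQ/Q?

For a monomial Q ∝ z^2, s, d^2, u^-3, fractional errors add in quadrature:
  (2·δz/z)² = (2×0.110)² = 0.0484;  (1·δs/s)² = (1×0.0190)² = 0.000361;  (2·δd/d)² = (2×0.0460)² = 0.00846;  (-3·δu/u)² = (-3×0.0920)² = 0.0762
δQ/Q = √(0.133) = 0.365

0.365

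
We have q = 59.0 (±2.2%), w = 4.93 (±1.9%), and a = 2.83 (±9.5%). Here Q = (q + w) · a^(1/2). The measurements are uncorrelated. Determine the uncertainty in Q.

5.56

Let u = q + w = 63.9. δu = √(δq² + δw²) = √(1.68 + 0.00877) = 1.30, so δu/u = 0.0204.
Q is then a monomial in u, a:
δQ/Q = √((δu/u)² + (½·δa/a)²) = √(0.000414 + 0.00226) = 0.0517
Q = 108, so δQ = 0.0517 × 108 = 5.56.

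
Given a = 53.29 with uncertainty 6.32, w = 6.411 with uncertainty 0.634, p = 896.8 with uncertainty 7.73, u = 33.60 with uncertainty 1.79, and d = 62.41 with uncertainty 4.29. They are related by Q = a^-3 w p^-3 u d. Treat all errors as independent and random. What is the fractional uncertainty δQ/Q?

Q is a product of powers, so relative uncertainties combine in quadrature:
  (-3·δa/a)² = (-3×0.119)² = 0.127;  (1·δw/w)² = (1×0.0989)² = 0.00978;  (-3·δp/p)² = (-3×0.00862)² = 0.000669;  (1·δu/u)² = (1×0.0533)² = 0.00284;  (1·δd/d)² = (1×0.0687)² = 0.00473
δQ/Q = √(0.145) = 0.380

0.380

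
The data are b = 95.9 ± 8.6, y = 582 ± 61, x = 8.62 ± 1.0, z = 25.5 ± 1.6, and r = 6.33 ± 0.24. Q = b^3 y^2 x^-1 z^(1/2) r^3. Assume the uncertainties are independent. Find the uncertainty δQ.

1.68e+13

Relative error in a monomial: (δQ/Q)² = Σ (nᵢ · δxᵢ/xᵢ)².
  (3·δb/b)² = (3×0.0897)² = 0.0724;  (2·δy/y)² = (2×0.105)² = 0.0439;  (-1·δx/x)² = (-1×0.116)² = 0.0135;  (½·δz/z)² = (0.5×0.0627)² = 0.000984;  (3·δr/r)² = (3×0.0379)² = 0.0129
δQ/Q = √(0.144) = 0.379
Q = 4.44e+13, so δQ = 0.379 × 4.44e+13 = 1.68e+13.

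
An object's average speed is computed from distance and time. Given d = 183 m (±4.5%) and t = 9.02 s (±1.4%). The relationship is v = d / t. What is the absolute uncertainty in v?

0.956 m/s

v is a product of powers, so relative uncertainties combine in quadrature:
  (1·δd/d)² = (1×0.0450)² = 0.00202;  (-1·δt/t)² = (-1×0.0140)² = 0.000196
δv/v = √(0.00222) = 0.0471
v = 20.3 m/s, so δv = 0.0471 × 20.3 = 0.956 m/s.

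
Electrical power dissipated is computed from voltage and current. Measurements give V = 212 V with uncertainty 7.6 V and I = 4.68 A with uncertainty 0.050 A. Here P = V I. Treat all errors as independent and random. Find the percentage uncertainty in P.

3.74%

For a monomial P ∝ V, I, fractional errors add in quadrature:
  (1·δV/V)² = (1×0.0358)² = 0.00129;  (1·δI/I)² = (1×0.0107)² = 0.000114
δP/P = √(0.00140) = 0.0374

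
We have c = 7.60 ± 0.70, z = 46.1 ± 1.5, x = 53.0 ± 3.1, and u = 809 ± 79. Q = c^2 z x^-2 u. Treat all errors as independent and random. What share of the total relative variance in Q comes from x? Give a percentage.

23.5%

(δQ/Q)² = (2·δc/c)² + (1·δz/z)² + (-2·δx/x)² + (1·δu/u)²
  c term: (2×0.0921)² = 0.0339
  z term: (1×0.0325)² = 0.00106
  x term: (-2×0.0585)² = 0.0137
  u term: (1×0.0977)² = 0.00954
Total = 0.0582. Share from x = 0.0137/0.0582 = 0.235.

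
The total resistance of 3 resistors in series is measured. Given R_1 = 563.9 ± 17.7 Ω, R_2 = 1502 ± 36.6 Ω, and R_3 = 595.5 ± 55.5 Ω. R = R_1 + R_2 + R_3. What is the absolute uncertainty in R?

68.8 Ω

Each term contributes (cᵢ δxᵢ)² to (δR)²:
  (δR_1)² = 313;  (δR_2)² = 1340;  (δR_3)² = 3080
δR = √(4730) = 68.8 Ω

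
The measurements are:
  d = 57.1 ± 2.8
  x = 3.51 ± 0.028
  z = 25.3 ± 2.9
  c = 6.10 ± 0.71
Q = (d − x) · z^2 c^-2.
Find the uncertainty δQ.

Let u = d − x = 53.6. δu = √(δd² + δx²) = √(7.84 + 0.000784) = 2.80, so δu/u = 0.0523.
Q is then a monomial in u, z, c:
δQ/Q = √((δu/u)² + (2·δz/z)² + (-2·δc/c)²) = √(0.00273 + 0.0526 + 0.0542) = 0.331
Q = 922, so δQ = 0.331 × 922 = 305.

305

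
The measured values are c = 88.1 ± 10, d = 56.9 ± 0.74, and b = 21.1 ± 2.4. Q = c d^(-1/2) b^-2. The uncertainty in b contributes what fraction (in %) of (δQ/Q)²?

80.0%

(δQ/Q)² = (1·δc/c)² + (−½·δd/d)² + (-2·δb/b)²
  c term: (1×0.114)² = 0.0129
  d term: (-0.5×0.0130)² = 4.23e-05
  b term: (-2×0.114)² = 0.0518
Total = 0.0647. Share from b = 0.0518/0.0647 = 0.800.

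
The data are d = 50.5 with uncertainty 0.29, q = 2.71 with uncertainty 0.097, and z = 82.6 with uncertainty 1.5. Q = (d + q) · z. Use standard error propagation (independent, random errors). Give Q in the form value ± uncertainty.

4400 ± 83.7

Let u = d + q = 53.2. δu = √(δd² + δq²) = √(0.0841 + 0.00941) = 0.306, so δu/u = 0.00575.
Q is then a monomial in u, z:
δQ/Q = √((δu/u)² + (1·δz/z)²) = √(3.3e-05 + 0.000330) = 0.0190
Q = 4400, so δQ = 0.0190 × 4400 = 83.7.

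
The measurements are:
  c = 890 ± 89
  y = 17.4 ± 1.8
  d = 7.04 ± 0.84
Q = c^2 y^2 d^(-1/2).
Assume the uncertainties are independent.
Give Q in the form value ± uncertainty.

(9.04 ± 2.66) × 10^7

Each factor contributes (exponent × relative error)² to (δQ/Q)²:
  (2·δc/c)² = (2×0.100)² = 0.0400;  (2·δy/y)² = (2×0.103)² = 0.0428;  (−½·δd/d)² = (-0.5×0.119)² = 0.00356
δQ/Q = √(0.0864) = 0.294
Q = 9.04e+07, so δQ = 0.294 × 9.04e+07 = 2.66e+07.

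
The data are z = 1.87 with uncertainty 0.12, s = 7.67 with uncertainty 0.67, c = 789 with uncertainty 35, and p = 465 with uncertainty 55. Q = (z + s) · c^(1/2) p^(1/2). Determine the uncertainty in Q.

Let u = z + s = 9.54. δu = √(δz² + δs²) = √(0.0144 + 0.449) = 0.681, so δu/u = 0.0713.
Q is then a monomial in u, c, p:
δQ/Q = √((δu/u)² + (½·δc/c)² + (½·δp/p)²) = √(0.00509 + 0.000492 + 0.00350) = 0.0953
Q = 5780, so δQ = 0.0953 × 5780 = 551.

551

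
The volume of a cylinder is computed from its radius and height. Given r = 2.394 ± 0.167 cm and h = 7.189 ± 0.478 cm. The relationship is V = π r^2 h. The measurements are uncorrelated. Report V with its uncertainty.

129.4 ± 20.0 cm^3

V is a product of powers, so relative uncertainties combine in quadrature:
  (2·δr/r)² = (2×0.0698)² = 0.0195;  (1·δh/h)² = (1×0.0665)² = 0.00442
δV/V = √(0.0239) = 0.155
V = 129.4 cm^3, so δV = 0.155 × 129.4 = 20.0 cm^3.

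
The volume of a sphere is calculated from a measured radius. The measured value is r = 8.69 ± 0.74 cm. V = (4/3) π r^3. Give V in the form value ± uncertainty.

2750 ± 702 cm^3

V ∝ r^3, so δV/V = |3| · δr/r = 3 × 0.0852 = 0.255.
V = 2750 cm^3, so δV = 0.255 × 2750 = 702 cm^3.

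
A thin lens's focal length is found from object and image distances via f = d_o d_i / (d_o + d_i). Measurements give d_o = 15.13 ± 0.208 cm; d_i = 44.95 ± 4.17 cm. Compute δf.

0.289 cm

∂f/∂d_o = (d_i/(d_o+d_i))² = 0.560;  ∂f/∂d_i = (d_o/(d_o+d_i))² = 0.0634
δf = √((∂f/∂d_o · δd_o)² + (∂f/∂d_i · δd_i)²) = √(0.0136 + 0.0699) = 0.289 cm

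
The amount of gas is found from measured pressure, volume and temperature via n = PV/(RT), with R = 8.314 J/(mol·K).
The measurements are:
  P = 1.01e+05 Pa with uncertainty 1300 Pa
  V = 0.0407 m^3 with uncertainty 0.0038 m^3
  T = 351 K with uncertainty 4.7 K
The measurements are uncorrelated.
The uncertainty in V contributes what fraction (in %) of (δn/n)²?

(δn/n)² = (1·δP/P)² + (1·δV/V)² + (-1·δT/T)²
  P term: (1×0.0129)² = 0.000166
  V term: (1×0.0934)² = 0.00872
  T term: (-1×0.0134)² = 0.000179
Total = 0.00906. Share from V = 0.00872/0.00906 = 0.962.

96.2%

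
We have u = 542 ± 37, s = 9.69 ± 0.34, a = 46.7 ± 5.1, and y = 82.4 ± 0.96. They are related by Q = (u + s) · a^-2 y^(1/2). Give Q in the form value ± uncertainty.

2.30 ± 0.525

Let w = u + s = 552. δw = √(δu² + δs²) = √(1370 + 0.116) = 37.0, so δw/w = 0.0671.
Q is then a monomial in w, a, y:
δQ/Q = √((δw/w)² + (-2·δa/a)² + (½·δy/y)²) = √(0.00450 + 0.0477 + 3.39e-05) = 0.229
Q = 2.30, so δQ = 0.229 × 2.30 = 0.525.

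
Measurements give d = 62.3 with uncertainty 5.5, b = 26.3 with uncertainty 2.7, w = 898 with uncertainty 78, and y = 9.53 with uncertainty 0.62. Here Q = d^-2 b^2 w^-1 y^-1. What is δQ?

For a monomial Q ∝ d^-2, b^2, w^-1, y^-1, fractional errors add in quadrature:
  (-2·δd/d)² = (-2×0.0883)² = 0.0312;  (2·δb/b)² = (2×0.103)² = 0.0422;  (-1·δw/w)² = (-1×0.0869)² = 0.00754;  (-1·δy/y)² = (-1×0.0651)² = 0.00423
δQ/Q = √(0.0851) = 0.292
Q = 2.08e-05, so δQ = 0.292 × 2.08e-05 = 6.08e-06.

6.08e-06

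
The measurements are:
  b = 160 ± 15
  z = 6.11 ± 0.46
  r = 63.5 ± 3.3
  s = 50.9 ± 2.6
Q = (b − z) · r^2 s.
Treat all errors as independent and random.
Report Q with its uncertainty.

(3.16 ± 0.478) × 10^7

Let u = b − z = 154. δu = √(δb² + δz²) = √(225 + 0.212) = 15.0, so δu/u = 0.0975.
Q is then a monomial in u, r, s:
δQ/Q = √((δu/u)² + (2·δr/r)² + (1·δs/s)²) = √(0.00951 + 0.0108 + 0.00261) = 0.151
Q = 3.16e+07, so δQ = 0.151 × 3.16e+07 = 4.78e+06.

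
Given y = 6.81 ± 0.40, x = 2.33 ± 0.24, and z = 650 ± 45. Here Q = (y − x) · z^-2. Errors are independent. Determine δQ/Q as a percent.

Let u = y − x = 4.48. δu = √(δy² + δx²) = √(0.160 + 0.0576) = 0.466, so δu/u = 0.104.
Q is then a monomial in u, z:
δQ/Q = √((δu/u)² + (-2·δz/z)²) = √(0.0108 + 0.0192) = 0.173

17.3%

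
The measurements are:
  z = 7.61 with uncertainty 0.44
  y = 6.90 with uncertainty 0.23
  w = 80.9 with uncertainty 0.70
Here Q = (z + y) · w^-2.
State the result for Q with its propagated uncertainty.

Let u = z + y = 14.5. δu = √(δz² + δy²) = √(0.194 + 0.0529) = 0.496, so δu/u = 0.0342.
Q is then a monomial in u, w:
δQ/Q = √((δu/u)² + (-2·δw/w)²) = √(0.00117 + 0.000299) = 0.0383
Q = 0.00222, so δQ = 0.0383 × 0.00222 = 8.5e-05.

(2.22 ± 0.0850) × 10^-3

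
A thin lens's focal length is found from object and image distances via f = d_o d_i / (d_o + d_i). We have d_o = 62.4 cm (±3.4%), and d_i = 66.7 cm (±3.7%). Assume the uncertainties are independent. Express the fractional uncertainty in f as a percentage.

∂f/∂d_o = (d_i/(d_o+d_i))² = 0.267;  ∂f/∂d_i = (d_o/(d_o+d_i))² = 0.234
δf = √((∂f/∂d_o · δd_o)² + (∂f/∂d_i · δd_i)²) = √(0.321 + 0.332) = 0.808 cm
f = 32.2 cm, so δf/f = 0.808/32.2 = 0.0251.

2.51%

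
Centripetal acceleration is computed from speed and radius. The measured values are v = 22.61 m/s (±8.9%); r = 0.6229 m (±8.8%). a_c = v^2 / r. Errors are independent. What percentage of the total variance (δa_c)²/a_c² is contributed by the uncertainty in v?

80.4%

(δa_c/a_c)² = (2·δv/v)² + (-1·δr/r)²
  v term: (2×0.0890)² = 0.0317
  r term: (-1×0.0880)² = 0.00774
Total = 0.0394. Share from v = 0.0317/0.0394 = 0.804.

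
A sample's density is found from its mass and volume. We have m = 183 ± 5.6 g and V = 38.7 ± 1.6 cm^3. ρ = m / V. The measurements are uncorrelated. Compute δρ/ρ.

Each factor contributes (exponent × relative error)² to (δρ/ρ)²:
  (1·δm/m)² = (1×0.0306)² = 0.000936;  (-1·δV/V)² = (-1×0.0413)² = 0.00171
δρ/ρ = √(0.00265) = 0.0514

0.0514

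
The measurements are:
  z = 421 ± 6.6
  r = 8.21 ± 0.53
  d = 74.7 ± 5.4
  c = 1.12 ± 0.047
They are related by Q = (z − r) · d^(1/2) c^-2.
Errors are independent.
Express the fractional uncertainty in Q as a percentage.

9.28%

Let u = z − r = 413. δu = √(δz² + δr²) = √(43.6 + 0.281) = 6.62, so δu/u = 0.0160.
Q is then a monomial in u, d, c:
δQ/Q = √((δu/u)² + (½·δd/d)² + (-2·δc/c)²) = √(0.000257 + 0.00131 + 0.00704) = 0.0928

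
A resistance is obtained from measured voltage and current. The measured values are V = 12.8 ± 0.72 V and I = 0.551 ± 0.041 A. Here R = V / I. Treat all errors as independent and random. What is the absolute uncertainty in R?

2.17 Ω

For a monomial R ∝ V, I^-1, fractional errors add in quadrature:
  (1·δV/V)² = (1×0.0562)² = 0.00316;  (-1·δI/I)² = (-1×0.0744)² = 0.00554
δR/R = √(0.00870) = 0.0933
R = 23.2 Ω, so δR = 0.0933 × 23.2 = 2.17 Ω.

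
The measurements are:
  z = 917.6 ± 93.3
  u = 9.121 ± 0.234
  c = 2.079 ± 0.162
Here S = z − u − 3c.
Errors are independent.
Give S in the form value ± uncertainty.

Absolute uncertainties add in quadrature for a linear combination:
  (δz)² = 8700;  (δu)² = 0.0548;  (3·δc)² = 0.236
δS = √(8710) = 93.3
S = 902.2.

902.2 ± 93.3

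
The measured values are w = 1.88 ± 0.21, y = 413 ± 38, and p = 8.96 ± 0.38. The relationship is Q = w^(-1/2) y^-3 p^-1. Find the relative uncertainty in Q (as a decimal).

Each factor contributes (exponent × relative error)² to (δQ/Q)²:
  (−½·δw/w)² = (-0.5×0.112)² = 0.00312;  (-3·δy/y)² = (-3×0.0920)² = 0.0762;  (-1·δp/p)² = (-1×0.0424)² = 0.00180
δQ/Q = √(0.0811) = 0.285

0.285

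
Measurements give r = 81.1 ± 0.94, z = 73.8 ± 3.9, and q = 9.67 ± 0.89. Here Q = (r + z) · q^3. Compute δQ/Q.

Let u = r + z = 155. δu = √(δr² + δz²) = √(0.884 + 15.2) = 4.01, so δu/u = 0.0259.
Q is then a monomial in u, q:
δQ/Q = √((δu/u)² + (3·δq/q)²) = √(0.000671 + 0.0762) = 0.277

0.277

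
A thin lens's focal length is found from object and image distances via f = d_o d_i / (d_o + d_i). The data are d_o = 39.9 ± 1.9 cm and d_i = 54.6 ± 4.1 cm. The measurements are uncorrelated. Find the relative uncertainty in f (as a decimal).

∂f/∂d_o = (d_i/(d_o+d_i))² = 0.334;  ∂f/∂d_i = (d_o/(d_o+d_i))² = 0.178
δf = √((∂f/∂d_o · δd_o)² + (∂f/∂d_i · δd_i)²) = √(0.402 + 0.534) = 0.968 cm
f = 23.1 cm, so δf/f = 0.968/23.1 = 0.0420.

0.0420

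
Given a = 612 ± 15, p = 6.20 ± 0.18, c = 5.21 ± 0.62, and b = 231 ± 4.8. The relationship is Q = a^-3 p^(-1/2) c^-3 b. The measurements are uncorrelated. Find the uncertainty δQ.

Since Q is a product/quotient, work with relative uncertainties:
  (-3·δa/a)² = (-3×0.0245)² = 0.00541;  (−½·δp/p)² = (-0.5×0.0290)² = 0.000211;  (-3·δc/c)² = (-3×0.119)² = 0.127;  (1·δb/b)² = (1×0.0208)² = 0.000432
δQ/Q = √(0.134) = 0.365
Q = 2.86e-09, so δQ = 0.365 × 2.86e-09 = 1.05e-09.

1.05e-09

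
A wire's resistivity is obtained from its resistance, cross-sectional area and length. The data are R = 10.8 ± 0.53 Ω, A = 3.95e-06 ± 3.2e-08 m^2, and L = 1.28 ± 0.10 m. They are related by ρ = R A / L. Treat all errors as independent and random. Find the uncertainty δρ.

For a monomial ρ ∝ R, A, L^-1, fractional errors add in quadrature:
  (1·δR/R)² = (1×0.0491)² = 0.00241;  (1·δA/A)² = (1×0.00810)² = 6.56e-05;  (-1·δL/L)² = (-1×0.0781)² = 0.00610
δρ/ρ = √(0.00858) = 0.0926
ρ = 3.33e-05 Ω·m, so δρ = 0.0926 × 3.33e-05 = 3.09e-06 Ω·m.

3.09e-06 Ω·m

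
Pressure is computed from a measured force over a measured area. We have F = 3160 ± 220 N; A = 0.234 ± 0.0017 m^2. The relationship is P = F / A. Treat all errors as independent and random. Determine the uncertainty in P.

945 Pa

P is a product of powers, so relative uncertainties combine in quadrature:
  (1·δF/F)² = (1×0.0696)² = 0.00485;  (-1·δA/A)² = (-1×0.00726)² = 5.28e-05
δP/P = √(0.00490) = 0.0700
P = 13500 Pa, so δP = 0.0700 × 13500 = 945 Pa.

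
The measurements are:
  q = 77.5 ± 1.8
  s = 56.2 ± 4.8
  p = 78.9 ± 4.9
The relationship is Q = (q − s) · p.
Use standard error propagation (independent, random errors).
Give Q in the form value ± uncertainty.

1680 ± 418

Let u = q − s = 21.3. δu = √(δq² + δs²) = √(3.24 + 23.0) = 5.13, so δu/u = 0.241.
Q is then a monomial in u, p:
δQ/Q = √((δu/u)² + (1·δp/p)²) = √(0.0579 + 0.00386) = 0.249
Q = 1680, so δQ = 0.249 × 1680 = 418.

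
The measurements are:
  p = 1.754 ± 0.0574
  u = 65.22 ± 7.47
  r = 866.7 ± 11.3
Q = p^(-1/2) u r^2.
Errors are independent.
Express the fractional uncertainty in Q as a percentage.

Since Q is a product/quotient, work with relative uncertainties:
  (−½·δp/p)² = (-0.5×0.0327)² = 0.000268;  (1·δu/u)² = (1×0.115)² = 0.0131;  (2·δr/r)² = (2×0.0130)² = 0.000680
δQ/Q = √(0.0141) = 0.119

11.9%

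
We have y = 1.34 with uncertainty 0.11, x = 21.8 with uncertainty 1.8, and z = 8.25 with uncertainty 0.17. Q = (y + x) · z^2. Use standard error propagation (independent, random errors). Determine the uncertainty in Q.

139

Let u = y + x = 23.1. δu = √(δy² + δx²) = √(0.0121 + 3.24) = 1.80, so δu/u = 0.0779.
Q is then a monomial in u, z:
δQ/Q = √((δu/u)² + (2·δz/z)²) = √(0.00607 + 0.00170) = 0.0882
Q = 1570, so δQ = 0.0882 × 1570 = 139.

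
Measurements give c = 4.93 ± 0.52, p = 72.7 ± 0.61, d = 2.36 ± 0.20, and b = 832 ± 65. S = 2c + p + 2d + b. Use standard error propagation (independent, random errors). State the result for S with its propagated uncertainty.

919 ± 65.0

S is a linear combination, so absolute uncertainties add in quadrature:
  (2·δc)² = 1.08;  (δp)² = 0.372;  (2·δd)² = 0.160;  (δb)² = 4220
δS = √(4230) = 65.0
S = 919.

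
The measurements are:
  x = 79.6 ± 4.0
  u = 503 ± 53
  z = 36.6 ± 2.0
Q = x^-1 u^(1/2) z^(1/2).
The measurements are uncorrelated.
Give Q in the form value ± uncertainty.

Since Q is a product/quotient, work with relative uncertainties:
  (-1·δx/x)² = (-1×0.0503)² = 0.00253;  (½·δu/u)² = (0.5×0.105)² = 0.00278;  (½·δz/z)² = (0.5×0.0546)² = 0.000747
δQ/Q = √(0.00605) = 0.0778
Q = 1.70, so δQ = 0.0778 × 1.70 = 0.133.

1.70 ± 0.133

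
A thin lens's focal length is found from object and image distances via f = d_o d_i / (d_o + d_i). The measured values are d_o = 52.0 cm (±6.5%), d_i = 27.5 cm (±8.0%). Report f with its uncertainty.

∂f/∂d_o = (d_i/(d_o+d_i))² = 0.120;  ∂f/∂d_i = (d_o/(d_o+d_i))² = 0.428
δf = √((∂f/∂d_o · δd_o)² + (∂f/∂d_i · δd_i)²) = √(0.164 + 0.886) = 1.02 cm
f = 18.0 cm.

18.0 ± 1.02 cm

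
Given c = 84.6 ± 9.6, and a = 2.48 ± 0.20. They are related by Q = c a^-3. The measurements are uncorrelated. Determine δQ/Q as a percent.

Since Q is a product/quotient, work with relative uncertainties:
  (1·δc/c)² = (1×0.113)² = 0.0129;  (-3·δa/a)² = (-3×0.0806)² = 0.0585
δQ/Q = √(0.0714) = 0.267

26.7%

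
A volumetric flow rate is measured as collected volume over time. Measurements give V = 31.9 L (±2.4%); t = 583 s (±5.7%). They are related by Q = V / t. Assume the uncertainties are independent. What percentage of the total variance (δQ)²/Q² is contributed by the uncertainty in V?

15.1%

(δQ/Q)² = (1·δV/V)² + (-1·δt/t)²
  V term: (1×0.0240)² = 0.000576
  t term: (-1×0.0570)² = 0.00325
Total = 0.00383. Share from V = 0.000576/0.00383 = 0.151.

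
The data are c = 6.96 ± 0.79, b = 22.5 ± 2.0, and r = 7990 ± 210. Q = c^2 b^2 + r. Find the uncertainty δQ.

Let p = c^2·b^2 = 24500. δp/p = √((2·δc/c)² + (2·δb/b)²) = √(0.0515 + 0.0316) = 0.288, so δp = 7070.
Q = p + r: δQ = √(δp² + δr²) = √(5e+07 + 44100) = 7070

7070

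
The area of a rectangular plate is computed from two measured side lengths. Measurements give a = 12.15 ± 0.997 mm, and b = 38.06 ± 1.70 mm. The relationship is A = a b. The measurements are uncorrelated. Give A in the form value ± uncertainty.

462.4 ± 43.2 mm^2

Each factor contributes (exponent × relative error)² to (δA/A)²:
  (1·δa/a)² = (1×0.0821)² = 0.00673;  (1·δb/b)² = (1×0.0447)² = 0.00200
δA/A = √(0.00873) = 0.0934
A = 462.4 mm^2, so δA = 0.0934 × 462.4 = 43.2 mm^2.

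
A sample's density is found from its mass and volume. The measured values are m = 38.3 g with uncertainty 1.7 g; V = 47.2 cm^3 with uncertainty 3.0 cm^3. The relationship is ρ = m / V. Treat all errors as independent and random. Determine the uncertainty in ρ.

0.0629 g/cm^3

Each factor contributes (exponent × relative error)² to (δρ/ρ)²:
  (1·δm/m)² = (1×0.0444)² = 0.00197;  (-1·δV/V)² = (-1×0.0636)² = 0.00404
δρ/ρ = √(0.00601) = 0.0775
ρ = 0.811 g/cm^3, so δρ = 0.0775 × 0.811 = 0.0629 g/cm^3.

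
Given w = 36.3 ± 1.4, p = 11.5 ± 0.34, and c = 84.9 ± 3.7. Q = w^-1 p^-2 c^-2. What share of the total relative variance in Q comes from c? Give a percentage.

(δQ/Q)² = (-1·δw/w)² + (-2·δp/p)² + (-2·δc/c)²
  w term: (-1×0.0386)² = 0.00149
  p term: (-2×0.0296)² = 0.00350
  c term: (-2×0.0436)² = 0.00760
Total = 0.0126. Share from c = 0.00760/0.0126 = 0.604.

60.4%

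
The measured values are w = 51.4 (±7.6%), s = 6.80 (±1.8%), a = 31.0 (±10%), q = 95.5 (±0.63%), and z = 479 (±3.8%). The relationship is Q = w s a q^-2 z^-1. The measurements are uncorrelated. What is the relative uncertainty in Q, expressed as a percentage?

13.3%

Relative error in a monomial: (δQ/Q)² = Σ (nᵢ · δxᵢ/xᵢ)².
  (1·δw/w)² = (1×0.0760)² = 0.00578;  (1·δs/s)² = (1×0.0180)² = 0.000324;  (1·δa/a)² = (1×0.100)² = 0.0100;  (-2·δq/q)² = (-2×0.00630)² = 0.000159;  (-1·δz/z)² = (-1×0.0380)² = 0.00144
δQ/Q = √(0.0177) = 0.133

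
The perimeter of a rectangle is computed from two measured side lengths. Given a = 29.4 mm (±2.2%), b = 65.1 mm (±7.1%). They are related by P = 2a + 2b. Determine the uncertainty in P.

9.33 mm

Absolute uncertainties add in quadrature for a linear combination:
  (2·δa)² = 1.67;  (2·δb)² = 85.5
δP = √(87.1) = 9.33 mm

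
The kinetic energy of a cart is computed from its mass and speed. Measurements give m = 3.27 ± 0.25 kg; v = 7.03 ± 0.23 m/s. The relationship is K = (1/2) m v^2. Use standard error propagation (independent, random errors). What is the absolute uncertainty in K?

Products/powers → add relative errors in quadrature, weighted by exponent:
  (1·δm/m)² = (1×0.0765)² = 0.00584;  (2·δv/v)² = (2×0.0327)² = 0.00428
δK/K = √(0.0101) = 0.101
K = 80.8 J, so δK = 0.101 × 80.8 = 8.13 J.

8.13 J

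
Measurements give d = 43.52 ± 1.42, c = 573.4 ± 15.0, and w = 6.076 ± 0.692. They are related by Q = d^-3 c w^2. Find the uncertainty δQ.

0.0640

Products/powers → add relative errors in quadrature, weighted by exponent:
  (-3·δd/d)² = (-3×0.0326)² = 0.00958;  (1·δc/c)² = (1×0.0262)² = 0.000684;  (2·δw/w)² = (2×0.114)² = 0.0519
δQ/Q = √(0.0622) = 0.249
Q = 0.2568, so δQ = 0.249 × 0.2568 = 0.0640.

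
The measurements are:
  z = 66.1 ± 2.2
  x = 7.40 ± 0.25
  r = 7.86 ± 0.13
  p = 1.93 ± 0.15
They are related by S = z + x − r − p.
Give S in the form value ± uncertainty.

For a sum/difference, combine absolute errors in quadrature:
  (δz)² = 4.84;  (δx)² = 0.0625;  (δr)² = 0.0169;  (δp)² = 0.0225
δS = √(4.94) = 2.22
S = 63.7.

63.7 ± 2.22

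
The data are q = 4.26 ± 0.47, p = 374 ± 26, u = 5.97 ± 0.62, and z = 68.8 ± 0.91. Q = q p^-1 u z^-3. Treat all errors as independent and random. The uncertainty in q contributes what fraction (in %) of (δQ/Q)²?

41.5%

(δQ/Q)² = (1·δq/q)² + (-1·δp/p)² + (1·δu/u)² + (-3·δz/z)²
  q term: (1×0.110)² = 0.0122
  p term: (-1×0.0695)² = 0.00483
  u term: (1×0.104)² = 0.0108
  z term: (-3×0.0132)² = 0.00157
Total = 0.0294. Share from q = 0.0122/0.0294 = 0.415.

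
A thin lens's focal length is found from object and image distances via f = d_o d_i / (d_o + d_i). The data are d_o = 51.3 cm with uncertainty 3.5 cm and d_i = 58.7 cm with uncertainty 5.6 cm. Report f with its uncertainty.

∂f/∂d_o = (d_i/(d_o+d_i))² = 0.285;  ∂f/∂d_i = (d_o/(d_o+d_i))² = 0.217
δf = √((∂f/∂d_o · δd_o)² + (∂f/∂d_i · δd_i)²) = √(0.993 + 1.48) = 1.57 cm
f = 27.4 cm.

27.4 ± 1.57 cm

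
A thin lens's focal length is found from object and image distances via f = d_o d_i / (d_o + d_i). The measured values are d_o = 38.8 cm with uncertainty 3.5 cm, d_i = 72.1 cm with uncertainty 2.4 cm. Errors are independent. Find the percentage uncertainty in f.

5.98%

∂f/∂d_o = (d_i/(d_o+d_i))² = 0.423;  ∂f/∂d_i = (d_o/(d_o+d_i))² = 0.122
δf = √((∂f/∂d_o · δd_o)² + (∂f/∂d_i · δd_i)²) = √(2.19 + 0.0863) = 1.51 cm
f = 25.2 cm, so δf/f = 1.51/25.2 = 0.0598.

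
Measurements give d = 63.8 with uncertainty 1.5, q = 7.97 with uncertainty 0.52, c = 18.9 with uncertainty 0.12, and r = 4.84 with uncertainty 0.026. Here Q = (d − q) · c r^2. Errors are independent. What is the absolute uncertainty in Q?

768

Let u = d − q = 55.8. δu = √(δd² + δq²) = √(2.25 + 0.270) = 1.59, so δu/u = 0.0284.
Q is then a monomial in u, c, r:
δQ/Q = √((δu/u)² + (1·δc/c)² + (2·δr/r)²) = √(0.000809 + 4.03e-05 + 0.000115) = 0.0311
Q = 24700, so δQ = 0.0311 × 24700 = 768.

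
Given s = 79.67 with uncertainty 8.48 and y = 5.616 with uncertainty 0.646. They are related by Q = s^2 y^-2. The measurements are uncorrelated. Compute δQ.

Q is a product of powers, so relative uncertainties combine in quadrature:
  (2·δs/s)² = (2×0.106)² = 0.0453;  (-2·δy/y)² = (-2×0.115)² = 0.0529
δQ/Q = √(0.0982) = 0.313
Q = 201.2, so δQ = 0.313 × 201.2 = 63.1.

63.1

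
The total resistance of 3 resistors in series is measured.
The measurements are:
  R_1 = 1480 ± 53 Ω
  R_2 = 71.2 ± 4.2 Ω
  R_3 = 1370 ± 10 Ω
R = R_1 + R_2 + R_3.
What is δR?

54.1 Ω

Absolute uncertainties add in quadrature for a linear combination:
  (δR_1)² = 2810;  (δR_2)² = 17.6;  (δR_3)² = 100
δR = √(2930) = 54.1 Ω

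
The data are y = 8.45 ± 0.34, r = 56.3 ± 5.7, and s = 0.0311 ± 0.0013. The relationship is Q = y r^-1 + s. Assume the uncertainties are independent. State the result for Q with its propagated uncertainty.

0.181 ± 0.0164

Let p = y·r^-1 = 0.150. δp/p = √((1·δy/y)² + (-1·δr/r)²) = √(0.00162 + 0.0103) = 0.109, so δp = 0.0164.
Q = p + s: δQ = √(δp² + δs²) = √(0.000267 + 1.69e-06) = 0.0164
Q = 0.181.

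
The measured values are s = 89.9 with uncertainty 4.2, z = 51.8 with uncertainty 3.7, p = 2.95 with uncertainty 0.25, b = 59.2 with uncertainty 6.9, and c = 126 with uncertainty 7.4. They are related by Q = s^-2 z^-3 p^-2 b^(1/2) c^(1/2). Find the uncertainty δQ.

Since Q is a product/quotient, work with relative uncertainties:
  (-2·δs/s)² = (-2×0.0467)² = 0.00873;  (-3·δz/z)² = (-3×0.0714)² = 0.0459;  (-2·δp/p)² = (-2×0.0847)² = 0.0287;  (½·δb/b)² = (0.5×0.117)² = 0.00340;  (½·δc/c)² = (0.5×0.0587)² = 0.000862
δQ/Q = √(0.0876) = 0.296
Q = 8.83e-09, so δQ = 0.296 × 8.83e-09 = 2.62e-09.

2.62e-09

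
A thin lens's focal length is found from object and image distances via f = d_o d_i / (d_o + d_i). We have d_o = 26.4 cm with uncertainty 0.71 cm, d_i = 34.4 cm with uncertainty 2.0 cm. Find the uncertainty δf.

0.440 cm

∂f/∂d_o = (d_i/(d_o+d_i))² = 0.320;  ∂f/∂d_i = (d_o/(d_o+d_i))² = 0.189
δf = √((∂f/∂d_o · δd_o)² + (∂f/∂d_i · δd_i)²) = √(0.0517 + 0.142) = 0.440 cm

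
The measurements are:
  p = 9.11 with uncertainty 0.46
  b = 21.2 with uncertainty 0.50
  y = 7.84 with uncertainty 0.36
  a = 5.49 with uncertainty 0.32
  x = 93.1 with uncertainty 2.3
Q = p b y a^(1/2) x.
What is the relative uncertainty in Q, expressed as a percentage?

Relative error in a monomial: (δQ/Q)² = Σ (nᵢ · δxᵢ/xᵢ)².
  (1·δp/p)² = (1×0.0505)² = 0.00255;  (1·δb/b)² = (1×0.0236)² = 0.000556;  (1·δy/y)² = (1×0.0459)² = 0.00211;  (½·δa/a)² = (0.5×0.0583)² = 0.000849;  (1·δx/x)² = (1×0.0247)² = 0.000610
δQ/Q = √(0.00667) = 0.0817

8.17%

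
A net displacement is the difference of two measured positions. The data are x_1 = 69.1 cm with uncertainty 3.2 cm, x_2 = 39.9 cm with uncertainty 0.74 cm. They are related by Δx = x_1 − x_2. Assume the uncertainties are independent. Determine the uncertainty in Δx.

3.28 cm

Absolute uncertainties add in quadrature for a linear combination:
  (δx_1)² = 10.2;  (δx_2)² = 0.548
δΔx = √(10.8) = 3.28 cm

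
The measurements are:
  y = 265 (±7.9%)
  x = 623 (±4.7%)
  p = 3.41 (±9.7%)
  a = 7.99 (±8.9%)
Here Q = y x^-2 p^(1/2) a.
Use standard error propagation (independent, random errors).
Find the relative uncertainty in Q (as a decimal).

Q is a product of powers, so relative uncertainties combine in quadrature:
  (1·δy/y)² = (1×0.0790)² = 0.00624;  (-2·δx/x)² = (-2×0.0470)² = 0.00884;  (½·δp/p)² = (0.5×0.0970)² = 0.00235;  (1·δa/a)² = (1×0.0890)² = 0.00792
δQ/Q = √(0.0254) = 0.159

0.159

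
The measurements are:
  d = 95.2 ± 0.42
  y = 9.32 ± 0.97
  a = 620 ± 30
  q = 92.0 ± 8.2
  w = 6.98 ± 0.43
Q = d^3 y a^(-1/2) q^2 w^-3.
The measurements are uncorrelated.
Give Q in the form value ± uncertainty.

Since Q is a product/quotient, work with relative uncertainties:
  (3·δd/d)² = (3×0.00441)² = 0.000175;  (1·δy/y)² = (1×0.104)² = 0.0108;  (−½·δa/a)² = (-0.5×0.0484)² = 0.000585;  (2·δq/q)² = (2×0.0891)² = 0.0318;  (-3·δw/w)² = (-3×0.0616)² = 0.0342
δQ/Q = √(0.0775) = 0.278
Q = 8.04e+06, so δQ = 0.278 × 8.04e+06 = 2.24e+06.

(8.04 ± 2.24) × 10^6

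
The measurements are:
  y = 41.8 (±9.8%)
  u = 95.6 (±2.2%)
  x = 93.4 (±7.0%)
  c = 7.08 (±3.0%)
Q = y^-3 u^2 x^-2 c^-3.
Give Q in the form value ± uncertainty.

Relative error in a monomial: (δQ/Q)² = Σ (nᵢ · δxᵢ/xᵢ)².
  (-3·δy/y)² = (-3×0.0980)² = 0.0864;  (2·δu/u)² = (2×0.0220)² = 0.00194;  (-2·δx/x)² = (-2×0.0700)² = 0.0196;  (-3·δc/c)² = (-3×0.0300)² = 0.00810
δQ/Q = √(0.116) = 0.341
Q = 4.04e-08, so δQ = 0.341 × 4.04e-08 = 1.38e-08.

(4.04 ± 1.38) × 10^-8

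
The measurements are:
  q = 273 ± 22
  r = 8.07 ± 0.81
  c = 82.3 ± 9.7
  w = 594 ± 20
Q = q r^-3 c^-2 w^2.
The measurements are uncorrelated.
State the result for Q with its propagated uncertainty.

27.1 ± 10.7

Q is a product of powers, so relative uncertainties combine in quadrature:
  (1·δq/q)² = (1×0.0806)² = 0.00649;  (-3·δr/r)² = (-3×0.100)² = 0.0907;  (-2·δc/c)² = (-2×0.118)² = 0.0556;  (2·δw/w)² = (2×0.0337)² = 0.00453
δQ/Q = √(0.157) = 0.397
Q = 27.1, so δQ = 0.397 × 27.1 = 10.7.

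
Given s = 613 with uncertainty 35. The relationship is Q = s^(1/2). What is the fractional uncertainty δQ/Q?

0.0285

Q ∝ s^(1/2), so δQ/Q = |½| · δs/s = 0.5 × 0.0571 = 0.0285.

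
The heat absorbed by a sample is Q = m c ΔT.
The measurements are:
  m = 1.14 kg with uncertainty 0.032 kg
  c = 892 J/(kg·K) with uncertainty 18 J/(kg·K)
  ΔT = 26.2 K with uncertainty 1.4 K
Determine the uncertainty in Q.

1700 J

Products/powers → add relative errors in quadrature, weighted by exponent:
  (1·δm/m)² = (1×0.0281)² = 0.000788;  (1·δc/c)² = (1×0.0202)² = 0.000407;  (1·δΔT/ΔT)² = (1×0.0534)² = 0.00286
δQ/Q = √(0.00405) = 0.0636
Q = 26600 J, so δQ = 0.0636 × 26600 = 1700 J.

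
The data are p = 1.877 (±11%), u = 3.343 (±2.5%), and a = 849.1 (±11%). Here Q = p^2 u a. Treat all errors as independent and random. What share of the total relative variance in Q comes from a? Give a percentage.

(δQ/Q)² = (2·δp/p)² + (1·δu/u)² + (1·δa/a)²
  p term: (2×0.110)² = 0.0484
  u term: (1×0.0250)² = 0.000625
  a term: (1×0.110)² = 0.0121
Total = 0.0611. Share from a = 0.0121/0.0611 = 0.198.

19.8%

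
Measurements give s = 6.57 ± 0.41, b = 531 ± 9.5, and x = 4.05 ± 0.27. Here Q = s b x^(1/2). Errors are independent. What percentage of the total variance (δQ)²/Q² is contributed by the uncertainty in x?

20.9%

(δQ/Q)² = (1·δs/s)² + (1·δb/b)² + (½·δx/x)²
  s term: (1×0.0624)² = 0.00389
  b term: (1×0.0179)² = 0.000320
  x term: (0.5×0.0667)² = 0.00111
Total = 0.00533. Share from x = 0.00111/0.00533 = 0.209.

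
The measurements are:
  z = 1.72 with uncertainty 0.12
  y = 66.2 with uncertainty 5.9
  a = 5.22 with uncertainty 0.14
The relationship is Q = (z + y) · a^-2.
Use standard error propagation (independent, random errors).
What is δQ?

Let u = z + y = 67.9. δu = √(δz² + δy²) = √(0.0144 + 34.8) = 5.90, so δu/u = 0.0869.
Q is then a monomial in u, a:
δQ/Q = √((δu/u)² + (-2·δa/a)²) = √(0.00755 + 0.00288) = 0.102
Q = 2.49, so δQ = 0.102 × 2.49 = 0.255.

0.255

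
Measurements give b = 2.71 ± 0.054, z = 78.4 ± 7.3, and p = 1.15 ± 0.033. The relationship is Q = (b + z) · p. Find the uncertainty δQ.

8.81

Let u = b + z = 81.1. δu = √(δb² + δz²) = √(0.00292 + 53.3) = 7.30, so δu/u = 0.0900.
Q is then a monomial in u, p:
δQ/Q = √((δu/u)² + (1·δp/p)²) = √(0.00810 + 0.000823) = 0.0945
Q = 93.3, so δQ = 0.0945 × 93.3 = 8.81.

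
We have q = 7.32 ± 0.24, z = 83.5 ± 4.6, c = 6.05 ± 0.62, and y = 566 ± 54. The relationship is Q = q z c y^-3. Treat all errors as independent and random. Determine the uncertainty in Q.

6.34e-06

For a monomial Q ∝ q, z, c, y^-3, fractional errors add in quadrature:
  (1·δq/q)² = (1×0.0328)² = 0.00107;  (1·δz/z)² = (1×0.0551)² = 0.00303;  (1·δc/c)² = (1×0.102)² = 0.0105;  (-3·δy/y)² = (-3×0.0954)² = 0.0819
δQ/Q = √(0.0965) = 0.311
Q = 2.04e-05, so δQ = 0.311 × 2.04e-05 = 6.34e-06.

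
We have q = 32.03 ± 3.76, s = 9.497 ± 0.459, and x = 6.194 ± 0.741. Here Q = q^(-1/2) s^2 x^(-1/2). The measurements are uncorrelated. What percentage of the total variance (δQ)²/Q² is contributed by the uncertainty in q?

(δQ/Q)² = (−½·δq/q)² + (2·δs/s)² + (−½·δx/x)²
  q term: (-0.5×0.117)² = 0.00345
  s term: (2×0.0483)² = 0.00934
  x term: (-0.5×0.120)² = 0.00358
Total = 0.0164. Share from q = 0.00345/0.0164 = 0.210.

21.0%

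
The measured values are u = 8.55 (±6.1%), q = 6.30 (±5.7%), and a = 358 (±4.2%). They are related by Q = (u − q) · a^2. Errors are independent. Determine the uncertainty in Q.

Let w = u − q = 2.25. δw = √(δu² + δq²) = √(0.272 + 0.129) = 0.633, so δw/w = 0.281.
Q is then a monomial in w, a:
δQ/Q = √((δw/w)² + (2·δa/a)²) = √(0.0792 + 0.00706) = 0.294
Q = 2.88e+05, so δQ = 0.294 × 2.88e+05 = 84700.

84700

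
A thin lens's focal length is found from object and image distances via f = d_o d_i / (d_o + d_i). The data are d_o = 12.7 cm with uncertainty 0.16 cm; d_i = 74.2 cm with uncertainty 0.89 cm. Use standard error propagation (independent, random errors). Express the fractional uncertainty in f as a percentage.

1.09%

∂f/∂d_o = (d_i/(d_o+d_i))² = 0.729;  ∂f/∂d_i = (d_o/(d_o+d_i))² = 0.0214
δf = √((∂f/∂d_o · δd_o)² + (∂f/∂d_i · δd_i)²) = √(0.0136 + 0.000361) = 0.118 cm
f = 10.8 cm, so δf/f = 0.118/10.8 = 0.0109.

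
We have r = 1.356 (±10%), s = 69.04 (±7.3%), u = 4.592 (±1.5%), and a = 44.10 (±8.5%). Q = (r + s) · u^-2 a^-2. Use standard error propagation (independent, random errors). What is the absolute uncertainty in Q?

Let w = r + s = 70.40. δw = √(δr² + δs²) = √(0.0184 + 25.4) = 5.04, so δw/w = 0.0716.
Q is then a monomial in w, u, a:
δQ/Q = √((δw/w)² + (-2·δu/u)² + (-2·δa/a)²) = √(0.00513 + 0.000900 + 0.0289) = 0.187
Q = 0.001717, so δQ = 0.187 × 0.001717 = 0.000321.

0.000321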